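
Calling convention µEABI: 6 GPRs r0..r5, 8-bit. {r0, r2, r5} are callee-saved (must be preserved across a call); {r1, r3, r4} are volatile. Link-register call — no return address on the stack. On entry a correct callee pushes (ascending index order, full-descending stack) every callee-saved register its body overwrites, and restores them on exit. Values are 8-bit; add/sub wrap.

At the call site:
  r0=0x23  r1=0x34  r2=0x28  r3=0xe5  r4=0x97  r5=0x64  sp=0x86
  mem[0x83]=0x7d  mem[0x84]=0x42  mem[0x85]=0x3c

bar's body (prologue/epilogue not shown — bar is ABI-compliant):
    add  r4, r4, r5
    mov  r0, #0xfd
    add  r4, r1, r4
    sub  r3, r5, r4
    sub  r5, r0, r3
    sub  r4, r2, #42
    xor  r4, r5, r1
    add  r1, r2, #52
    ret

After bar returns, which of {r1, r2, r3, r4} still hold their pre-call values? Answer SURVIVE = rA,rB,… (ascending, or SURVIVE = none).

SURVIVE = r2

prologue: push r0 → mem[0x85]=0x23, sp=0x85
prologue: push r5 → mem[0x84]=0x64, sp=0x84
body[0] add  r4, r4, r5 → r4=0xfb
body[1] mov  r0, #0xfd → r0=0xfd
body[2] add  r4, r1, r4 → r4=0x2f
body[3] sub  r3, r5, r4 → r3=0x35
body[4] sub  r5, r0, r3 → r5=0xc8
body[5] sub  r4, r2, #42 → r4=0xfe
body[6] xor  r4, r5, r1 → r4=0xfc
body[7] add  r1, r2, #52 → r1=0x5c
epilogue: pop r5=0x64, sp=0x85
epilogue: pop r0=0x23, sp=0x86
r1: caller-saved, written=True
r2: callee-saved, written=False
r3: caller-saved, written=True
r4: caller-saved, written=True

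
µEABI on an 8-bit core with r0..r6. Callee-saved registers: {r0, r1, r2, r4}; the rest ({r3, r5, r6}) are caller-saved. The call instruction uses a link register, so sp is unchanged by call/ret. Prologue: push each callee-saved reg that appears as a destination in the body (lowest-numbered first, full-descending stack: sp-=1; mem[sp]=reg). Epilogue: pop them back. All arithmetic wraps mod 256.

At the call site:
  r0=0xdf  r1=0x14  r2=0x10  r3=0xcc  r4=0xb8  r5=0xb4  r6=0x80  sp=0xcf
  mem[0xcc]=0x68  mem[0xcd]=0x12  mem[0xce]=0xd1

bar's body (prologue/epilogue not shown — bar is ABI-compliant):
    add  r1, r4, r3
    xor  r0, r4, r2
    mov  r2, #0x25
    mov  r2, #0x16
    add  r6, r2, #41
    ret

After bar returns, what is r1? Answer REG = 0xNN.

REG = 0x14

prologue: push r0 -> mem[0xce]=0xdf, sp=0xce
prologue: push r1 -> mem[0xcd]=0x14, sp=0xcd
prologue: push r2 -> mem[0xcc]=0x10, sp=0xcc
body[0] add  r1, r4, r3 -> r1=0x84
body[1] xor  r0, r4, r2 -> r0=0xa8
body[2] mov  r2, #0x25 -> r2=0x25
body[3] mov  r2, #0x16 -> r2=0x16
body[4] add  r6, r2, #41 -> r6=0x3f
epilogue: pop r2=0x10, sp=0xcd
epilogue: pop r1=0x14, sp=0xce
epilogue: pop r0=0xdf, sp=0xcf
r1 is callee-saved -> restored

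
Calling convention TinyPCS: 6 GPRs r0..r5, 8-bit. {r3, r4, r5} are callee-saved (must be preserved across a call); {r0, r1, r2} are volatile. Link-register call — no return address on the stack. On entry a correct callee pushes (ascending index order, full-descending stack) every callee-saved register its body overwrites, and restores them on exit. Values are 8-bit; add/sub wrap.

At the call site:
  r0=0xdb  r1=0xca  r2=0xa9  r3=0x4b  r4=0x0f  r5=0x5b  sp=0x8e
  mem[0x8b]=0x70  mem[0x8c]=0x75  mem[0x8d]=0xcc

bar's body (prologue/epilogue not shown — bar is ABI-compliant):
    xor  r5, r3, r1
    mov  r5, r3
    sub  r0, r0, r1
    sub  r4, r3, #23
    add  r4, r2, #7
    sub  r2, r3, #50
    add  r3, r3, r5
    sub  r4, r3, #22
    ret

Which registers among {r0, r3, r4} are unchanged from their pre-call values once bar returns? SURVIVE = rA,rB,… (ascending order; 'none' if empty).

SURVIVE = r3,r4

prologue: push r3 → mem[0x8d]=0x4b, sp=0x8d
prologue: push r4 → mem[0x8c]=0x0f, sp=0x8c
prologue: push r5 → mem[0x8b]=0x5b, sp=0x8b
body[0] xor  r5, r3, r1 → r5=0x81
body[1] mov  r5, r3 → r5=0x4b
body[2] sub  r0, r0, r1 → r0=0x11
body[3] sub  r4, r3, #23 → r4=0x34
body[4] add  r4, r2, #7 → r4=0xb0
body[5] sub  r2, r3, #50 → r2=0x19
body[6] add  r3, r3, r5 → r3=0x96
body[7] sub  r4, r3, #22 → r4=0x80
epilogue: pop r5=0x5b, sp=0x8c
epilogue: pop r4=0x0f, sp=0x8d
epilogue: pop r3=0x4b, sp=0x8e
r0: caller-saved, written=True
r3: callee-saved, written=True
r4: callee-saved, written=True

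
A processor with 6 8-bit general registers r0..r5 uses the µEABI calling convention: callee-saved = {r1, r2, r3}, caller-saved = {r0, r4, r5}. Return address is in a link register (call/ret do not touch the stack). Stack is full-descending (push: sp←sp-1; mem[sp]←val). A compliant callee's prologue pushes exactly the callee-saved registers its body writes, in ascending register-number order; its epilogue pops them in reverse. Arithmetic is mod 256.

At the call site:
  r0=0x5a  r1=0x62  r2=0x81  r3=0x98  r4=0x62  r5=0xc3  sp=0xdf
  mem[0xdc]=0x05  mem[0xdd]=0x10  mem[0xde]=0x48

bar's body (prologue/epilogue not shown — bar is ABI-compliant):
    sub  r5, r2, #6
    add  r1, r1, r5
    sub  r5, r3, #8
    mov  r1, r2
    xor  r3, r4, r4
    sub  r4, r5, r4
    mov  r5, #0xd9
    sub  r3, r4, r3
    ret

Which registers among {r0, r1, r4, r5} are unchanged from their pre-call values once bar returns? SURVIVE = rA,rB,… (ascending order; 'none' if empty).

prologue: push r1 -> mem[0xde]=0x62, sp=0xde
prologue: push r3 -> mem[0xdd]=0x98, sp=0xdd
body[0] sub  r5, r2, #6 -> r5=0x7b
body[1] add  r1, r1, r5 -> r1=0xdd
body[2] sub  r5, r3, #8 -> r5=0x90
body[3] mov  r1, r2 -> r1=0x81
body[4] xor  r3, r4, r4 -> r3=0x00
body[5] sub  r4, r5, r4 -> r4=0x2e
body[6] mov  r5, #0xd9 -> r5=0xd9
body[7] sub  r3, r4, r3 -> r3=0x2e
epilogue: pop r3=0x98, sp=0xde
epilogue: pop r1=0x62, sp=0xdf
r0: caller-saved, written=False
r1: callee-saved, written=True
r4: caller-saved, written=True
r5: caller-saved, written=True

SURVIVE = r0,r1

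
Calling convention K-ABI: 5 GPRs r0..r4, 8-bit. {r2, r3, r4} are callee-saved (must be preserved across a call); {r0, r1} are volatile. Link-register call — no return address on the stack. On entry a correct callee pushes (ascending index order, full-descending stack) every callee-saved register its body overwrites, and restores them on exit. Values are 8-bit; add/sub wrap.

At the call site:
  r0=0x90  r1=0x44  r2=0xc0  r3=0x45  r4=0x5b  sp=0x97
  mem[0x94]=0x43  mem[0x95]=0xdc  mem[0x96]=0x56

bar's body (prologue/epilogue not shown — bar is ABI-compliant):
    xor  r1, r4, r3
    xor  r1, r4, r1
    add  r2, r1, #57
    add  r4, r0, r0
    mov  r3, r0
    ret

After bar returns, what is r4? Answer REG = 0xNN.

prologue: push r2 → mem[0x96]=0xc0, sp=0x96
prologue: push r3 → mem[0x95]=0x45, sp=0x95
prologue: push r4 → mem[0x94]=0x5b, sp=0x94
body[0] xor  r1, r4, r3 → r1=0x1e
body[1] xor  r1, r4, r1 → r1=0x45
body[2] add  r2, r1, #57 → r2=0x7e
body[3] add  r4, r0, r0 → r4=0x20
body[4] mov  r3, r0 → r3=0x90
epilogue: pop r4=0x5b, sp=0x95
epilogue: pop r3=0x45, sp=0x96
epilogue: pop r2=0xc0, sp=0x97
r4 is callee-saved → restored

REG = 0x5b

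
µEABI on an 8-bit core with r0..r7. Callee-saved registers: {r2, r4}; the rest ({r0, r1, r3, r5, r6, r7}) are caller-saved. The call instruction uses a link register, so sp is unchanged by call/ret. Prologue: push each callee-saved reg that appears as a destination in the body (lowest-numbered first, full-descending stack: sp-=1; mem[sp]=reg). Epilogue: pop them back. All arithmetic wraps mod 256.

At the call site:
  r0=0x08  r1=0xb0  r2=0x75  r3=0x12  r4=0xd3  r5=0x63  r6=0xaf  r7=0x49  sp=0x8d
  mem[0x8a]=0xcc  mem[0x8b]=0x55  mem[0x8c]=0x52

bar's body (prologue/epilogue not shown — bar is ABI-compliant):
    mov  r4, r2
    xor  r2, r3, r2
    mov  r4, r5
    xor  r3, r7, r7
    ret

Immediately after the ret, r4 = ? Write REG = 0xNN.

prologue: push r2 -> mem[0x8c]=0x75, sp=0x8c
prologue: push r4 -> mem[0x8b]=0xd3, sp=0x8b
body[0] mov  r4, r2 -> r4=0x75
body[1] xor  r2, r3, r2 -> r2=0x67
body[2] mov  r4, r5 -> r4=0x63
body[3] xor  r3, r7, r7 -> r3=0x00
epilogue: pop r4=0xd3, sp=0x8c
epilogue: pop r2=0x75, sp=0x8d
r4 is callee-saved -> restored

REG = 0xd3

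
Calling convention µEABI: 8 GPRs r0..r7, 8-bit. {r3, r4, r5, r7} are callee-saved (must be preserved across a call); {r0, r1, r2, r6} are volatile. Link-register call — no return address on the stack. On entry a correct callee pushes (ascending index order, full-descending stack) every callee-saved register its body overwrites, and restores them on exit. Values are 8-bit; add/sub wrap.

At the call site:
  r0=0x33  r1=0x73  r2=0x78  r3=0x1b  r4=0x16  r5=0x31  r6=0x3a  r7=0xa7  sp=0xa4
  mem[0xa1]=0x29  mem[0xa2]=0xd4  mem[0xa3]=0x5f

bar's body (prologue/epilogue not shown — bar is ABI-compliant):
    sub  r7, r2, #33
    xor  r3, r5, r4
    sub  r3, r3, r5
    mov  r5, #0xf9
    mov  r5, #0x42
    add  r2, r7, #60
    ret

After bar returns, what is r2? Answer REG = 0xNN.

REG = 0x93

prologue: push r3 -> mem[0xa3]=0x1b, sp=0xa3
prologue: push r5 -> mem[0xa2]=0x31, sp=0xa2
prologue: push r7 -> mem[0xa1]=0xa7, sp=0xa1
body[0] sub  r7, r2, #33 -> r7=0x57
body[1] xor  r3, r5, r4 -> r3=0x27
body[2] sub  r3, r3, r5 -> r3=0xf6
body[3] mov  r5, #0xf9 -> r5=0xf9
body[4] mov  r5, #0x42 -> r5=0x42
body[5] add  r2, r7, #60 -> r2=0x93
epilogue: pop r7=0xa7, sp=0xa2
epilogue: pop r5=0x31, sp=0xa3
epilogue: pop r3=0x1b, sp=0xa4
r2 is caller-saved -> body value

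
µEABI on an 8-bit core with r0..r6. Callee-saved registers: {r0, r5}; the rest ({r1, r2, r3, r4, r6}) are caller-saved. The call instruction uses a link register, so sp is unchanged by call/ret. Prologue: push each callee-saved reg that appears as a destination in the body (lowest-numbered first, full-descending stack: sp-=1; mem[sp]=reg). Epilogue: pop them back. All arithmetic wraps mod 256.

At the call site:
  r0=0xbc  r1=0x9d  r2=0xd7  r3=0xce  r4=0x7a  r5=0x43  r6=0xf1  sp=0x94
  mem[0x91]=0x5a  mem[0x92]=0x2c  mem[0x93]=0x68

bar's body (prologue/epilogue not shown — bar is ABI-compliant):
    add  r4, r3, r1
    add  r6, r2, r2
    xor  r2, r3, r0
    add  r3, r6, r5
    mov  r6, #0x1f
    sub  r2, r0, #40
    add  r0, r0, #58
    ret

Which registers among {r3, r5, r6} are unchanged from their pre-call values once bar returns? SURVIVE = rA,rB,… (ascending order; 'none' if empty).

prologue: push r0 → mem[0x93]=0xbc, sp=0x93
body[0] add  r4, r3, r1 → r4=0x6b
body[1] add  r6, r2, r2 → r6=0xae
body[2] xor  r2, r3, r0 → r2=0x72
body[3] add  r3, r6, r5 → r3=0xf1
body[4] mov  r6, #0x1f → r6=0x1f
body[5] sub  r2, r0, #40 → r2=0x94
body[6] add  r0, r0, #58 → r0=0xf6
epilogue: pop r0=0xbc, sp=0x94
r3: caller-saved, written=True
r5: callee-saved, written=False
r6: caller-saved, written=True

SURVIVE = r5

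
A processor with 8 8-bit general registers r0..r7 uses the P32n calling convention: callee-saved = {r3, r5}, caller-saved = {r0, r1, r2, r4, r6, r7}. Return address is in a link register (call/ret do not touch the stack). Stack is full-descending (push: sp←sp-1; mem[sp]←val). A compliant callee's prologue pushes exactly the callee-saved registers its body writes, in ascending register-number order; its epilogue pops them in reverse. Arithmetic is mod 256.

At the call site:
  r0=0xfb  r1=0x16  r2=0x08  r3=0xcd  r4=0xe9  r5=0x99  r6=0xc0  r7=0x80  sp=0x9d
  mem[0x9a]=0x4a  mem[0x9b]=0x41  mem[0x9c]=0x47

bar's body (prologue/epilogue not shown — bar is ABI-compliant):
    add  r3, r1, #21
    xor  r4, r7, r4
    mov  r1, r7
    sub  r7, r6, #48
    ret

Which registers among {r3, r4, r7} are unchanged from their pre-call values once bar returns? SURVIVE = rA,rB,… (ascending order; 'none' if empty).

SURVIVE = r3

prologue: push r3 -> mem[0x9c]=0xcd, sp=0x9c
body[0] add  r3, r1, #21 -> r3=0x2b
body[1] xor  r4, r7, r4 -> r4=0x69
body[2] mov  r1, r7 -> r1=0x80
body[3] sub  r7, r6, #48 -> r7=0x90
epilogue: pop r3=0xcd, sp=0x9d
r3: callee-saved, written=True
r4: caller-saved, written=True
r7: caller-saved, written=True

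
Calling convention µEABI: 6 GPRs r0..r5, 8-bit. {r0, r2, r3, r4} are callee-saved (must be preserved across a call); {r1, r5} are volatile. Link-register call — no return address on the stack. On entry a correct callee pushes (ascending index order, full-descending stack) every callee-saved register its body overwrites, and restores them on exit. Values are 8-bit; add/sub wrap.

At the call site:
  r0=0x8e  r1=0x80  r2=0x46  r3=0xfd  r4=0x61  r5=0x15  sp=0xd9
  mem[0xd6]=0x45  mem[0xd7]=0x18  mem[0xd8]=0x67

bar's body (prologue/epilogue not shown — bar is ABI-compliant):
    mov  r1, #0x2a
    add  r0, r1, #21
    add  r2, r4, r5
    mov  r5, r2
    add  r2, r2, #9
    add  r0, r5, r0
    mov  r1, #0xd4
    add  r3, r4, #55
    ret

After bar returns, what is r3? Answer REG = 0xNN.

prologue: push r0 -> mem[0xd8]=0x8e, sp=0xd8
prologue: push r2 -> mem[0xd7]=0x46, sp=0xd7
prologue: push r3 -> mem[0xd6]=0xfd, sp=0xd6
body[0] mov  r1, #0x2a -> r1=0x2a
body[1] add  r0, r1, #21 -> r0=0x3f
body[2] add  r2, r4, r5 -> r2=0x76
body[3] mov  r5, r2 -> r5=0x76
body[4] add  r2, r2, #9 -> r2=0x7f
body[5] add  r0, r5, r0 -> r0=0xb5
body[6] mov  r1, #0xd4 -> r1=0xd4
body[7] add  r3, r4, #55 -> r3=0x98
epilogue: pop r3=0xfd, sp=0xd7
epilogue: pop r2=0x46, sp=0xd8
epilogue: pop r0=0x8e, sp=0xd9
r3 is callee-saved -> restored

REG = 0xfd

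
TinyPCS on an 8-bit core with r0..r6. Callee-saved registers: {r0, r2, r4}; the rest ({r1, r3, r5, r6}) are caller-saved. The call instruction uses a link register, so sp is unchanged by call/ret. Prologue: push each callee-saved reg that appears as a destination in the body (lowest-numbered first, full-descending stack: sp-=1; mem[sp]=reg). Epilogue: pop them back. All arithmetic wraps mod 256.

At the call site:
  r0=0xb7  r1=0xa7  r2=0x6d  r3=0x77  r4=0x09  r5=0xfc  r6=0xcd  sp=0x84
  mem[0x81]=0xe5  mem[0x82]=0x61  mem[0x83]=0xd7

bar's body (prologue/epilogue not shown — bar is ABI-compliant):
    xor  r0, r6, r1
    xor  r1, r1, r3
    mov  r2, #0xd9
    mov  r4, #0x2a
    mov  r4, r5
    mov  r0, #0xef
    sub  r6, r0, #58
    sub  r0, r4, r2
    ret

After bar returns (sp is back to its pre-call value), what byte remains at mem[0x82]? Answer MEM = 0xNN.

prologue: push r0 -> mem[0x83]=0xb7, sp=0x83
prologue: push r2 -> mem[0x82]=0x6d, sp=0x82
prologue: push r4 -> mem[0x81]=0x09, sp=0x81
body[0] xor  r0, r6, r1 -> r0=0x6a
body[1] xor  r1, r1, r3 -> r1=0xd0
body[2] mov  r2, #0xd9 -> r2=0xd9
body[3] mov  r4, #0x2a -> r4=0x2a
body[4] mov  r4, r5 -> r4=0xfc
body[5] mov  r0, #0xef -> r0=0xef
body[6] sub  r6, r0, #58 -> r6=0xb5
body[7] sub  r0, r4, r2 -> r0=0x23
epilogue: pop r4=0x09, sp=0x82
epilogue: pop r2=0x6d, sp=0x83
epilogue: pop r0=0xb7, sp=0x84
prologue pushed ['r0', 'r2', 'r4'] at ['0x83', '0x82', '0x81']

MEM = 0x6d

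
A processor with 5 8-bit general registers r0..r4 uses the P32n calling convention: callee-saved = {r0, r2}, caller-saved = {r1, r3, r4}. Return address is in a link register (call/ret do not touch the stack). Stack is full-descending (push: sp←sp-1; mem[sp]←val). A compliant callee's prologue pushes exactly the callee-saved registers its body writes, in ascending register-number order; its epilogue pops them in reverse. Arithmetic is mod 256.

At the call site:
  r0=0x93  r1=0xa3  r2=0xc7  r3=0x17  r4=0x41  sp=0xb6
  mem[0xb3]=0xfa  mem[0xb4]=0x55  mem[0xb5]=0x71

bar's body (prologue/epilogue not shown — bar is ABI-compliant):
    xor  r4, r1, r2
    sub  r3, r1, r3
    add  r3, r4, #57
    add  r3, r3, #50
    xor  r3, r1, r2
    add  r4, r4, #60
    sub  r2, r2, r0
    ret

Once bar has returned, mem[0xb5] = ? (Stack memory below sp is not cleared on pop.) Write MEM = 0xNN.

prologue: push r2 -> mem[0xb5]=0xc7, sp=0xb5
body[0] xor  r4, r1, r2 -> r4=0x64
body[1] sub  r3, r1, r3 -> r3=0x8c
body[2] add  r3, r4, #57 -> r3=0x9d
body[3] add  r3, r3, #50 -> r3=0xcf
body[4] xor  r3, r1, r2 -> r3=0x64
body[5] add  r4, r4, #60 -> r4=0xa0
body[6] sub  r2, r2, r0 -> r2=0x34
epilogue: pop r2=0xc7, sp=0xb6
prologue pushed ['r2'] at ['0xb5']

MEM = 0xc7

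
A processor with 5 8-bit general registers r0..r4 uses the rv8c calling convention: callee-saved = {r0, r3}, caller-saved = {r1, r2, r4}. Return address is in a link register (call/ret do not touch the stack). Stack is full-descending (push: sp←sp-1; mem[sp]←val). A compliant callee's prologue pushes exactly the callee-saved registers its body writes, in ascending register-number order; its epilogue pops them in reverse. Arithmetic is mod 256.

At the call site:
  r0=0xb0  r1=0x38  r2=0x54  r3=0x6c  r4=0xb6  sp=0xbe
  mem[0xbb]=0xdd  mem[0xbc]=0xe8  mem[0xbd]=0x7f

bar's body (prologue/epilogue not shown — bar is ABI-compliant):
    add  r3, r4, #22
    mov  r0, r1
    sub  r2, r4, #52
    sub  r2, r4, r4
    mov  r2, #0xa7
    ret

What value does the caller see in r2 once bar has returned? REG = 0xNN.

prologue: push r0 -> mem[0xbd]=0xb0, sp=0xbd
prologue: push r3 -> mem[0xbc]=0x6c, sp=0xbc
body[0] add  r3, r4, #22 -> r3=0xcc
body[1] mov  r0, r1 -> r0=0x38
body[2] sub  r2, r4, #52 -> r2=0x82
body[3] sub  r2, r4, r4 -> r2=0x00
body[4] mov  r2, #0xa7 -> r2=0xa7
epilogue: pop r3=0x6c, sp=0xbd
epilogue: pop r0=0xb0, sp=0xbe
r2 is caller-saved -> body value

REG = 0xa7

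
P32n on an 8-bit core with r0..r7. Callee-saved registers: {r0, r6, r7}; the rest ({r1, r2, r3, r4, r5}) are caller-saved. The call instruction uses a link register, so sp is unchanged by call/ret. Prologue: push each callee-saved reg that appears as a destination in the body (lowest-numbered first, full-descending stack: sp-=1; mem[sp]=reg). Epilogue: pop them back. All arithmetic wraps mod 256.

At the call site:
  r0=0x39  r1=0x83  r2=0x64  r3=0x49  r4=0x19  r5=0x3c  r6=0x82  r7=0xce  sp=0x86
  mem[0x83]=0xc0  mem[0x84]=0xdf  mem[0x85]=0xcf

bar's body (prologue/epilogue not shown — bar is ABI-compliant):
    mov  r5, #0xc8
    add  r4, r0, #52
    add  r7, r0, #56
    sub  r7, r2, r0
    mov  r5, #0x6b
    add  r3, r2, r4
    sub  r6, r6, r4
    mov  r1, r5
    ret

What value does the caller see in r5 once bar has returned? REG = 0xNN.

prologue: push r6 → mem[0x85]=0x82, sp=0x85
prologue: push r7 → mem[0x84]=0xce, sp=0x84
body[0] mov  r5, #0xc8 → r5=0xc8
body[1] add  r4, r0, #52 → r4=0x6d
body[2] add  r7, r0, #56 → r7=0x71
body[3] sub  r7, r2, r0 → r7=0x2b
body[4] mov  r5, #0x6b → r5=0x6b
body[5] add  r3, r2, r4 → r3=0xd1
body[6] sub  r6, r6, r4 → r6=0x15
body[7] mov  r1, r5 → r1=0x6b
epilogue: pop r7=0xce, sp=0x85
epilogue: pop r6=0x82, sp=0x86
r5 is caller-saved → body value

REG = 0x6b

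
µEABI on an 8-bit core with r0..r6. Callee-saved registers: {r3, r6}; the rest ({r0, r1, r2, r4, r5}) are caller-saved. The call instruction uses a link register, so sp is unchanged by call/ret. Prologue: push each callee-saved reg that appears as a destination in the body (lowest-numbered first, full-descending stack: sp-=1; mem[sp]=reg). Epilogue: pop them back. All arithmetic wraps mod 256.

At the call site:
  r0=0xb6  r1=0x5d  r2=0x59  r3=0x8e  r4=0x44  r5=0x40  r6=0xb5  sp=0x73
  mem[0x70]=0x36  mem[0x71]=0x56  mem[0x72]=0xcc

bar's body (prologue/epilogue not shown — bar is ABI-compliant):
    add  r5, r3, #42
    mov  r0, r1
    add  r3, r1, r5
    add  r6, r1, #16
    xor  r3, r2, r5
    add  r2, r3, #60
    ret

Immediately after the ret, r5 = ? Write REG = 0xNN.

REG = 0xb8

prologue: push r3 -> mem[0x72]=0x8e, sp=0x72
prologue: push r6 -> mem[0x71]=0xb5, sp=0x71
body[0] add  r5, r3, #42 -> r5=0xb8
body[1] mov  r0, r1 -> r0=0x5d
body[2] add  r3, r1, r5 -> r3=0x15
body[3] add  r6, r1, #16 -> r6=0x6d
body[4] xor  r3, r2, r5 -> r3=0xe1
body[5] add  r2, r3, #60 -> r2=0x1d
epilogue: pop r6=0xb5, sp=0x72
epilogue: pop r3=0x8e, sp=0x73
r5 is caller-saved -> body value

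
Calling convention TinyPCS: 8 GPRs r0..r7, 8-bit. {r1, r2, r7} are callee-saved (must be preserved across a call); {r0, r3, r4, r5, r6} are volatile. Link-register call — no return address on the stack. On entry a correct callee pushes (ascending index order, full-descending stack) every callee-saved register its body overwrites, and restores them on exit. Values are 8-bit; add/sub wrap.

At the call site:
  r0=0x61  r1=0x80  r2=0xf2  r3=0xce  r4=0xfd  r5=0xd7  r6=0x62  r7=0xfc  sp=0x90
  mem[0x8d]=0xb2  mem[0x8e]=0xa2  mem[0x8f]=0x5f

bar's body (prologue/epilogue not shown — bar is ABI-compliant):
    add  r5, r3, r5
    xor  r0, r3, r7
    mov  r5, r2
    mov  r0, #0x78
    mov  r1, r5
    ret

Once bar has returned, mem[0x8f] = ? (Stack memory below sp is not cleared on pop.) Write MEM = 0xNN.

prologue: push r1 → mem[0x8f]=0x80, sp=0x8f
body[0] add  r5, r3, r5 → r5=0xa5
body[1] xor  r0, r3, r7 → r0=0x32
body[2] mov  r5, r2 → r5=0xf2
body[3] mov  r0, #0x78 → r0=0x78
body[4] mov  r1, r5 → r1=0xf2
epilogue: pop r1=0x80, sp=0x90
prologue pushed ['r1'] at ['0x8f']

MEM = 0x80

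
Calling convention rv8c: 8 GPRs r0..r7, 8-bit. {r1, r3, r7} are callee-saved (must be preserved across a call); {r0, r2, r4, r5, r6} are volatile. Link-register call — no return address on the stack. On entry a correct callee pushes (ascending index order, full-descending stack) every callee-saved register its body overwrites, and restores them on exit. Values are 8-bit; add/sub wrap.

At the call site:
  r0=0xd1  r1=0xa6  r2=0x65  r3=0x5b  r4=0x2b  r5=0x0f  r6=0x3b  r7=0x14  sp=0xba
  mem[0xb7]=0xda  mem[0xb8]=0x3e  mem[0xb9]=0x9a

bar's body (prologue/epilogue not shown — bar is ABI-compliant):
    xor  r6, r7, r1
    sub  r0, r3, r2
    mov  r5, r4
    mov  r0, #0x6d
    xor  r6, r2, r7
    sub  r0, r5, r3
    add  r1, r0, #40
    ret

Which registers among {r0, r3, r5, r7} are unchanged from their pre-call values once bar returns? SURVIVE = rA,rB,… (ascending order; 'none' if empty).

SURVIVE = r3,r7

prologue: push r1 → mem[0xb9]=0xa6, sp=0xb9
body[0] xor  r6, r7, r1 → r6=0xb2
body[1] sub  r0, r3, r2 → r0=0xf6
body[2] mov  r5, r4 → r5=0x2b
body[3] mov  r0, #0x6d → r0=0x6d
body[4] xor  r6, r2, r7 → r6=0x71
body[5] sub  r0, r5, r3 → r0=0xd0
body[6] add  r1, r0, #40 → r1=0xf8
epilogue: pop r1=0xa6, sp=0xba
r0: caller-saved, written=True
r3: callee-saved, written=False
r5: caller-saved, written=True
r7: callee-saved, written=False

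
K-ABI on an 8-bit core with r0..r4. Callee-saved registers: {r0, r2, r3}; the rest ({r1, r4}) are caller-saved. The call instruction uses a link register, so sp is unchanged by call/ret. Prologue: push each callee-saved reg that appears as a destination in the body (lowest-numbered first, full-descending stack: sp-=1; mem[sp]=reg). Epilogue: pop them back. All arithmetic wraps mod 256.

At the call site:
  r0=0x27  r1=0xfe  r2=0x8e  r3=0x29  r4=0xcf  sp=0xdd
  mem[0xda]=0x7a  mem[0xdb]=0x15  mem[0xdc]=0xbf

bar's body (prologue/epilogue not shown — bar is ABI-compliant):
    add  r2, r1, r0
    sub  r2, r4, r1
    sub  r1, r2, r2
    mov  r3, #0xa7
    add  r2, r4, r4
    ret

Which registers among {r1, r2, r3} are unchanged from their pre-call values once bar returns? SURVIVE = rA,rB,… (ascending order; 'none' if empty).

prologue: push r2 → mem[0xdc]=0x8e, sp=0xdc
prologue: push r3 → mem[0xdb]=0x29, sp=0xdb
body[0] add  r2, r1, r0 → r2=0x25
body[1] sub  r2, r4, r1 → r2=0xd1
body[2] sub  r1, r2, r2 → r1=0x00
body[3] mov  r3, #0xa7 → r3=0xa7
body[4] add  r2, r4, r4 → r2=0x9e
epilogue: pop r3=0x29, sp=0xdc
epilogue: pop r2=0x8e, sp=0xdd
r1: caller-saved, written=True
r2: callee-saved, written=True
r3: callee-saved, written=True

SURVIVE = r2,r3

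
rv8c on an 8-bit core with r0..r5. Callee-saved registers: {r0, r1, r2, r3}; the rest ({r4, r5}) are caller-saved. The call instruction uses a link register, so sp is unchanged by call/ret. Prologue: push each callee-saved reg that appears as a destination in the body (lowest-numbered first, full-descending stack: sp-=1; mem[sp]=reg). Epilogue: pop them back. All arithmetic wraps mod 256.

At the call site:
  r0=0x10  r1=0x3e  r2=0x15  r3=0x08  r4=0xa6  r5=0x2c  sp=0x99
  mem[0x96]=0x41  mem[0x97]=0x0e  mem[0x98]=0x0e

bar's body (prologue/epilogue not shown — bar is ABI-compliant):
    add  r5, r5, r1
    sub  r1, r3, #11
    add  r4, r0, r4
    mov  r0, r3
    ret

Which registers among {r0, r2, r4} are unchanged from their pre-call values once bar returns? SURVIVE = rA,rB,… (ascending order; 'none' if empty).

SURVIVE = r0,r2

prologue: push r0 → mem[0x98]=0x10, sp=0x98
prologue: push r1 → mem[0x97]=0x3e, sp=0x97
body[0] add  r5, r5, r1 → r5=0x6a
body[1] sub  r1, r3, #11 → r1=0xfd
body[2] add  r4, r0, r4 → r4=0xb6
body[3] mov  r0, r3 → r0=0x08
epilogue: pop r1=0x3e, sp=0x98
epilogue: pop r0=0x10, sp=0x99
r0: callee-saved, written=True
r2: callee-saved, written=False
r4: caller-saved, written=True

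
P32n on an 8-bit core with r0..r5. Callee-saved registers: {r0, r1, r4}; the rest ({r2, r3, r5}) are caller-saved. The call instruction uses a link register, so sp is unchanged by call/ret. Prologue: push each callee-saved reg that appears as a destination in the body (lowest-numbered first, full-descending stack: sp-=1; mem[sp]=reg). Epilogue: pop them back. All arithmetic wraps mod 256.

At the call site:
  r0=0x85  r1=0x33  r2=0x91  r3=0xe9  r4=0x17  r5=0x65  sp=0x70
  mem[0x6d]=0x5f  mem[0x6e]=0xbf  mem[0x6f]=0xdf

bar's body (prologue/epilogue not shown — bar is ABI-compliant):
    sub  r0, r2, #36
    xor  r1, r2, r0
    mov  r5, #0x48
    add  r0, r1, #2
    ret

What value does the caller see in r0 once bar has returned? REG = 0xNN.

prologue: push r0 → mem[0x6f]=0x85, sp=0x6f
prologue: push r1 → mem[0x6e]=0x33, sp=0x6e
body[0] sub  r0, r2, #36 → r0=0x6d
body[1] xor  r1, r2, r0 → r1=0xfc
body[2] mov  r5, #0x48 → r5=0x48
body[3] add  r0, r1, #2 → r0=0xfe
epilogue: pop r1=0x33, sp=0x6f
epilogue: pop r0=0x85, sp=0x70
r0 is callee-saved → restored

REG = 0x85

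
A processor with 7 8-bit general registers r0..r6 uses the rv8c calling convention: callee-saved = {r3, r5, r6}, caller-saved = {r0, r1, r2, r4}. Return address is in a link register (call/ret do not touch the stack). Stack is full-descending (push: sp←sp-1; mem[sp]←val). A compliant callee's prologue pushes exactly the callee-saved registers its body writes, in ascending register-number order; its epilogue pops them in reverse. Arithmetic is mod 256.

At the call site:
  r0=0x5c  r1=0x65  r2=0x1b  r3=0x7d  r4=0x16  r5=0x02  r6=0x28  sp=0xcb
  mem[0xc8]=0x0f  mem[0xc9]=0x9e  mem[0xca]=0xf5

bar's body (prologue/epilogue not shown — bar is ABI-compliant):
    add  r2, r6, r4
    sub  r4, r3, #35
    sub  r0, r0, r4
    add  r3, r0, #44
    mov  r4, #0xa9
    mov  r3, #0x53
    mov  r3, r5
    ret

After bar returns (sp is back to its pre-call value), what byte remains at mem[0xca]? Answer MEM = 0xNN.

MEM = 0x7d

prologue: push r3 → mem[0xca]=0x7d, sp=0xca
body[0] add  r2, r6, r4 → r2=0x3e
body[1] sub  r4, r3, #35 → r4=0x5a
body[2] sub  r0, r0, r4 → r0=0x02
body[3] add  r3, r0, #44 → r3=0x2e
body[4] mov  r4, #0xa9 → r4=0xa9
body[5] mov  r3, #0x53 → r3=0x53
body[6] mov  r3, r5 → r3=0x02
epilogue: pop r3=0x7d, sp=0xcb
prologue pushed ['r3'] at ['0xca']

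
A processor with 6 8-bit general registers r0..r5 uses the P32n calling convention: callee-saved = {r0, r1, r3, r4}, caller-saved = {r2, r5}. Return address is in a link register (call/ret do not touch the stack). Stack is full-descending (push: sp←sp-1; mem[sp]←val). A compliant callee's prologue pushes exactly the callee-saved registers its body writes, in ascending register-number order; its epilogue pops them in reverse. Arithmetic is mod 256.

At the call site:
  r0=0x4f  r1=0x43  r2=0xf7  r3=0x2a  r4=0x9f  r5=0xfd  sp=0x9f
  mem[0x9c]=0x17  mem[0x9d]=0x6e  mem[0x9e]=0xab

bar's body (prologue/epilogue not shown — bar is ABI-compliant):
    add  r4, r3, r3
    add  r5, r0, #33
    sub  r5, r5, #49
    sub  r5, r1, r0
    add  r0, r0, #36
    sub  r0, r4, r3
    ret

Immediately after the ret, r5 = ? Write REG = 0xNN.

prologue: push r0 -> mem[0x9e]=0x4f, sp=0x9e
prologue: push r4 -> mem[0x9d]=0x9f, sp=0x9d
body[0] add  r4, r3, r3 -> r4=0x54
body[1] add  r5, r0, #33 -> r5=0x70
body[2] sub  r5, r5, #49 -> r5=0x3f
body[3] sub  r5, r1, r0 -> r5=0xf4
body[4] add  r0, r0, #36 -> r0=0x73
body[5] sub  r0, r4, r3 -> r0=0x2a
epilogue: pop r4=0x9f, sp=0x9e
epilogue: pop r0=0x4f, sp=0x9f
r5 is caller-saved -> body value

REG = 0xf4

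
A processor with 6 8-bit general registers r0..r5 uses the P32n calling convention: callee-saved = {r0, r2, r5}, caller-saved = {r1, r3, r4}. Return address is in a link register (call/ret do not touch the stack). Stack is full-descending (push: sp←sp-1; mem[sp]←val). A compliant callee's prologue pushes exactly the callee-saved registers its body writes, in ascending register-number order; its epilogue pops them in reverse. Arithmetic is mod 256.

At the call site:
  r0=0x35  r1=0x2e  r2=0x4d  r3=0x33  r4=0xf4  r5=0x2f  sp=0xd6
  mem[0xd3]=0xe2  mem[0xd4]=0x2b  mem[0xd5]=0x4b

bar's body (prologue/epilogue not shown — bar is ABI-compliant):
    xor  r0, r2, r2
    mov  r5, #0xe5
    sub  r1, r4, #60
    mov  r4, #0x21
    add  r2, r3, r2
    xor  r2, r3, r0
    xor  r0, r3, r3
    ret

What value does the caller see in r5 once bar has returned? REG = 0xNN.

REG = 0x2f

prologue: push r0 -> mem[0xd5]=0x35, sp=0xd5
prologue: push r2 -> mem[0xd4]=0x4d, sp=0xd4
prologue: push r5 -> mem[0xd3]=0x2f, sp=0xd3
body[0] xor  r0, r2, r2 -> r0=0x00
body[1] mov  r5, #0xe5 -> r5=0xe5
body[2] sub  r1, r4, #60 -> r1=0xb8
body[3] mov  r4, #0x21 -> r4=0x21
body[4] add  r2, r3, r2 -> r2=0x80
body[5] xor  r2, r3, r0 -> r2=0x33
body[6] xor  r0, r3, r3 -> r0=0x00
epilogue: pop r5=0x2f, sp=0xd4
epilogue: pop r2=0x4d, sp=0xd5
epilogue: pop r0=0x35, sp=0xd6
r5 is callee-saved -> restored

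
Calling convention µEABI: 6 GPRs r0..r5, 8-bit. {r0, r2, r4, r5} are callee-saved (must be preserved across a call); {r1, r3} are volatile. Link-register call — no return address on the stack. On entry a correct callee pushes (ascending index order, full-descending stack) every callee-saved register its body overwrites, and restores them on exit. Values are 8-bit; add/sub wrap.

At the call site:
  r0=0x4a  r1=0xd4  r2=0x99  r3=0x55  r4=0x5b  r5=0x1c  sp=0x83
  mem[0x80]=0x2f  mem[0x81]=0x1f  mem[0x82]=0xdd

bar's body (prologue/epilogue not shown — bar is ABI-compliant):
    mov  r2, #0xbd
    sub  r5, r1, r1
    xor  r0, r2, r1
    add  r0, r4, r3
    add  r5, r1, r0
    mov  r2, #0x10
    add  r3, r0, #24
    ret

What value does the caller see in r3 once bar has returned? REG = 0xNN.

prologue: push r0 → mem[0x82]=0x4a, sp=0x82
prologue: push r2 → mem[0x81]=0x99, sp=0x81
prologue: push r5 → mem[0x80]=0x1c, sp=0x80
body[0] mov  r2, #0xbd → r2=0xbd
body[1] sub  r5, r1, r1 → r5=0x00
body[2] xor  r0, r2, r1 → r0=0x69
body[3] add  r0, r4, r3 → r0=0xb0
body[4] add  r5, r1, r0 → r5=0x84
body[5] mov  r2, #0x10 → r2=0x10
body[6] add  r3, r0, #24 → r3=0xc8
epilogue: pop r5=0x1c, sp=0x81
epilogue: pop r2=0x99, sp=0x82
epilogue: pop r0=0x4a, sp=0x83
r3 is caller-saved → body value

REG = 0xc8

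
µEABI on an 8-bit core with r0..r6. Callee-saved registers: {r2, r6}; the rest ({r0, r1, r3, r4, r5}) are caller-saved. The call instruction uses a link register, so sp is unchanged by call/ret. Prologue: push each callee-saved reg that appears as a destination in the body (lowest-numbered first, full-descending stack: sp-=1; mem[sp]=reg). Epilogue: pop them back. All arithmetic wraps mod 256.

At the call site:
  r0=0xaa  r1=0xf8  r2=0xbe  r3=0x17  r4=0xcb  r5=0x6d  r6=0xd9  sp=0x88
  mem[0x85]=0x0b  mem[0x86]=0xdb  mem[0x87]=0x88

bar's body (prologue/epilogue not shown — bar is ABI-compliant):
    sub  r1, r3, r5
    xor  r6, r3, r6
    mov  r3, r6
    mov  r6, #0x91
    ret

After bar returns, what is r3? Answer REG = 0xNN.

REG = 0xce

prologue: push r6 → mem[0x87]=0xd9, sp=0x87
body[0] sub  r1, r3, r5 → r1=0xaa
body[1] xor  r6, r3, r6 → r6=0xce
body[2] mov  r3, r6 → r3=0xce
body[3] mov  r6, #0x91 → r6=0x91
epilogue: pop r6=0xd9, sp=0x88
r3 is caller-saved → body value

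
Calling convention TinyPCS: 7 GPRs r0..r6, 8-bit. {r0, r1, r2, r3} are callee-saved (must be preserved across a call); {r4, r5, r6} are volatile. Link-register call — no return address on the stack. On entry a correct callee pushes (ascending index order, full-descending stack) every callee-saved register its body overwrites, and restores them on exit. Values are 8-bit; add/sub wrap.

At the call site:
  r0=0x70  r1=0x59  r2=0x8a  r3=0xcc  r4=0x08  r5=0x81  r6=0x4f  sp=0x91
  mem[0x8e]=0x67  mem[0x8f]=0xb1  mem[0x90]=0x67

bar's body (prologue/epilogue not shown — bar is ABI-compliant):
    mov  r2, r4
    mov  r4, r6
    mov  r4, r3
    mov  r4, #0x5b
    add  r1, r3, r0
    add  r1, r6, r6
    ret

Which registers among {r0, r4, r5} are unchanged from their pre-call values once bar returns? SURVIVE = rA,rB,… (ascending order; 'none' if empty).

SURVIVE = r0,r5

prologue: push r1 -> mem[0x90]=0x59, sp=0x90
prologue: push r2 -> mem[0x8f]=0x8a, sp=0x8f
body[0] mov  r2, r4 -> r2=0x08
body[1] mov  r4, r6 -> r4=0x4f
body[2] mov  r4, r3 -> r4=0xcc
body[3] mov  r4, #0x5b -> r4=0x5b
body[4] add  r1, r3, r0 -> r1=0x3c
body[5] add  r1, r6, r6 -> r1=0x9e
epilogue: pop r2=0x8a, sp=0x90
epilogue: pop r1=0x59, sp=0x91
r0: callee-saved, written=False
r4: caller-saved, written=True
r5: caller-saved, written=False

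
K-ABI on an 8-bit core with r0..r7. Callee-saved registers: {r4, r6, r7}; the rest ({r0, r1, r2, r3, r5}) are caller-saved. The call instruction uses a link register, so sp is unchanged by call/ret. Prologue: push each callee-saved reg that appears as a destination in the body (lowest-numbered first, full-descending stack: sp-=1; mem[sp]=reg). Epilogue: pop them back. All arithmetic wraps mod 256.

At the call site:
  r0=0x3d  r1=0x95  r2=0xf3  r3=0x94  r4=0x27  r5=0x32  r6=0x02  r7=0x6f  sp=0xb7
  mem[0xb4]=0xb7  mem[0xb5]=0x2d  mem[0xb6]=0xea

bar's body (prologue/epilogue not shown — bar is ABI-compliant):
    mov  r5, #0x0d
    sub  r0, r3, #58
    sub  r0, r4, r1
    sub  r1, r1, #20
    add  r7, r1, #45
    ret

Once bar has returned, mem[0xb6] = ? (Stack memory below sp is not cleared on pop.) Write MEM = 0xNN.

prologue: push r7 -> mem[0xb6]=0x6f, sp=0xb6
body[0] mov  r5, #0x0d -> r5=0x0d
body[1] sub  r0, r3, #58 -> r0=0x5a
body[2] sub  r0, r4, r1 -> r0=0x92
body[3] sub  r1, r1, #20 -> r1=0x81
body[4] add  r7, r1, #45 -> r7=0xae
epilogue: pop r7=0x6f, sp=0xb7
prologue pushed ['r7'] at ['0xb6']

MEM = 0x6f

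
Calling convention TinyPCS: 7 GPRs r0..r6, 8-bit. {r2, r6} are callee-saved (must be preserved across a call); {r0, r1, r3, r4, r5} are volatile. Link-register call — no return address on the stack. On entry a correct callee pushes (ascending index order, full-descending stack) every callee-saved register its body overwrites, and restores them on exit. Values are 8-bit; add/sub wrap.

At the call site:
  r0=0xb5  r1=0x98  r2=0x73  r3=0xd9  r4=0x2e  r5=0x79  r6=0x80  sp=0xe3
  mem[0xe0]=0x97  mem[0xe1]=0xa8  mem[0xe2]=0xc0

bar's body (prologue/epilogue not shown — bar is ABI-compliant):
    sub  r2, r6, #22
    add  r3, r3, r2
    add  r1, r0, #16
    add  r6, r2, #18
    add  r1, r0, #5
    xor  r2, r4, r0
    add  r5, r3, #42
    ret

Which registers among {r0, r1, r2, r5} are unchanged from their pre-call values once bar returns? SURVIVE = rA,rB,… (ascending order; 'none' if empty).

SURVIVE = r0,r2

prologue: push r2 -> mem[0xe2]=0x73, sp=0xe2
prologue: push r6 -> mem[0xe1]=0x80, sp=0xe1
body[0] sub  r2, r6, #22 -> r2=0x6a
body[1] add  r3, r3, r2 -> r3=0x43
body[2] add  r1, r0, #16 -> r1=0xc5
body[3] add  r6, r2, #18 -> r6=0x7c
body[4] add  r1, r0, #5 -> r1=0xba
body[5] xor  r2, r4, r0 -> r2=0x9b
body[6] add  r5, r3, #42 -> r5=0x6d
epilogue: pop r6=0x80, sp=0xe2
epilogue: pop r2=0x73, sp=0xe3
r0: caller-saved, written=False
r1: caller-saved, written=True
r2: callee-saved, written=True
r5: caller-saved, written=True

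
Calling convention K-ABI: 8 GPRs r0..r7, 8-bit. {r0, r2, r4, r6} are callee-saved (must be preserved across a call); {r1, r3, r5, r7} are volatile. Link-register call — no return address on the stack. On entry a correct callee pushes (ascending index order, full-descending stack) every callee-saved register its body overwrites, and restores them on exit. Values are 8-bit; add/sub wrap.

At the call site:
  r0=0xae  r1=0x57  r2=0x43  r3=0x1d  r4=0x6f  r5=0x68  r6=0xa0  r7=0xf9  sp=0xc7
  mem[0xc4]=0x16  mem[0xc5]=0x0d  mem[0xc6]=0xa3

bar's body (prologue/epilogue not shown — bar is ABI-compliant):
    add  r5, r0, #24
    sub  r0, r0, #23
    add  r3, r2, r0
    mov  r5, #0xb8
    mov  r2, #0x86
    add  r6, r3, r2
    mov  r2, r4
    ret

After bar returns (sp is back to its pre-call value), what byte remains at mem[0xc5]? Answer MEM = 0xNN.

prologue: push r0 -> mem[0xc6]=0xae, sp=0xc6
prologue: push r2 -> mem[0xc5]=0x43, sp=0xc5
prologue: push r6 -> mem[0xc4]=0xa0, sp=0xc4
body[0] add  r5, r0, #24 -> r5=0xc6
body[1] sub  r0, r0, #23 -> r0=0x97
body[2] add  r3, r2, r0 -> r3=0xda
body[3] mov  r5, #0xb8 -> r5=0xb8
body[4] mov  r2, #0x86 -> r2=0x86
body[5] add  r6, r3, r2 -> r6=0x60
body[6] mov  r2, r4 -> r2=0x6f
epilogue: pop r6=0xa0, sp=0xc5
epilogue: pop r2=0x43, sp=0xc6
epilogue: pop r0=0xae, sp=0xc7
prologue pushed ['r0', 'r2', 'r6'] at ['0xc6', '0xc5', '0xc4']

MEM = 0x43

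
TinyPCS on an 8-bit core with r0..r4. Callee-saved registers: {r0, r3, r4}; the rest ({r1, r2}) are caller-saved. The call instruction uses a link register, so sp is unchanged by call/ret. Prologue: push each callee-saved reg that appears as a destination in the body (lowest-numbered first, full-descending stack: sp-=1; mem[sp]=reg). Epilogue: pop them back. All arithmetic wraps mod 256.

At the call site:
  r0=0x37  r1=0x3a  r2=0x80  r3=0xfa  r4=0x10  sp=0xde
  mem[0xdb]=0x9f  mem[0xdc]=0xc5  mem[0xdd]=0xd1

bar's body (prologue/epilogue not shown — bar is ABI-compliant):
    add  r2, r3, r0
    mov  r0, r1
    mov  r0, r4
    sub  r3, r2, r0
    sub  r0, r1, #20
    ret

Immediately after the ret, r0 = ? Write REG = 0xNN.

REG = 0x37

prologue: push r0 -> mem[0xdd]=0x37, sp=0xdd
prologue: push r3 -> mem[0xdc]=0xfa, sp=0xdc
body[0] add  r2, r3, r0 -> r2=0x31
body[1] mov  r0, r1 -> r0=0x3a
body[2] mov  r0, r4 -> r0=0x10
body[3] sub  r3, r2, r0 -> r3=0x21
body[4] sub  r0, r1, #20 -> r0=0x26
epilogue: pop r3=0xfa, sp=0xdd
epilogue: pop r0=0x37, sp=0xde
r0 is callee-saved -> restored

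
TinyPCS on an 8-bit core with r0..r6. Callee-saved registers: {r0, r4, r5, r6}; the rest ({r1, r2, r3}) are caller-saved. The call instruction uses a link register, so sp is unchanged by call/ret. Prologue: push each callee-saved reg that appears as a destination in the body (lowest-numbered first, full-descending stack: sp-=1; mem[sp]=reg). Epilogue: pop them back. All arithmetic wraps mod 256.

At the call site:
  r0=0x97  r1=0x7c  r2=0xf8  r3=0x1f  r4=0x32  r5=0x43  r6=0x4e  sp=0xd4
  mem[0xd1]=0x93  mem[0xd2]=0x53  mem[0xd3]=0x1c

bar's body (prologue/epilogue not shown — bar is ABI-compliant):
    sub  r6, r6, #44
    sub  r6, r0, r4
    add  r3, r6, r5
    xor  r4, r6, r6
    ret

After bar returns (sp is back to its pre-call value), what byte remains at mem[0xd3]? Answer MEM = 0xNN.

prologue: push r4 -> mem[0xd3]=0x32, sp=0xd3
prologue: push r6 -> mem[0xd2]=0x4e, sp=0xd2
body[0] sub  r6, r6, #44 -> r6=0x22
body[1] sub  r6, r0, r4 -> r6=0x65
body[2] add  r3, r6, r5 -> r3=0xa8
body[3] xor  r4, r6, r6 -> r4=0x00
epilogue: pop r6=0x4e, sp=0xd3
epilogue: pop r4=0x32, sp=0xd4
prologue pushed ['r4', 'r6'] at ['0xd3', '0xd2']

MEM = 0x32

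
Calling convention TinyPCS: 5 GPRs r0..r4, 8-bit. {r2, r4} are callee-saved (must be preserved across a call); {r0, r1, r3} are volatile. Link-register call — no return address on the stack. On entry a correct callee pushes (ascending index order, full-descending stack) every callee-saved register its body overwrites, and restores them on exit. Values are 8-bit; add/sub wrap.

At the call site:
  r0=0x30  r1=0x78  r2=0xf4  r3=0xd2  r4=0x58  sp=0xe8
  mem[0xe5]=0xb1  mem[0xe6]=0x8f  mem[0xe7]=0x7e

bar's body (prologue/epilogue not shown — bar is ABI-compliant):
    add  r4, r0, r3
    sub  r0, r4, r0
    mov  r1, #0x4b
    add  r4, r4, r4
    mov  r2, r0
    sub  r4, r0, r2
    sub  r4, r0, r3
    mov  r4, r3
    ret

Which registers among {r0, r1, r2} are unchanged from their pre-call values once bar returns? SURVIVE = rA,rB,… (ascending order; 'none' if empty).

SURVIVE = r2

prologue: push r2 -> mem[0xe7]=0xf4, sp=0xe7
prologue: push r4 -> mem[0xe6]=0x58, sp=0xe6
body[0] add  r4, r0, r3 -> r4=0x02
body[1] sub  r0, r4, r0 -> r0=0xd2
body[2] mov  r1, #0x4b -> r1=0x4b
body[3] add  r4, r4, r4 -> r4=0x04
body[4] mov  r2, r0 -> r2=0xd2
body[5] sub  r4, r0, r2 -> r4=0x00
body[6] sub  r4, r0, r3 -> r4=0x00
body[7] mov  r4, r3 -> r4=0xd2
epilogue: pop r4=0x58, sp=0xe7
epilogue: pop r2=0xf4, sp=0xe8
r0: caller-saved, written=True
r1: caller-saved, written=True
r2: callee-saved, written=True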